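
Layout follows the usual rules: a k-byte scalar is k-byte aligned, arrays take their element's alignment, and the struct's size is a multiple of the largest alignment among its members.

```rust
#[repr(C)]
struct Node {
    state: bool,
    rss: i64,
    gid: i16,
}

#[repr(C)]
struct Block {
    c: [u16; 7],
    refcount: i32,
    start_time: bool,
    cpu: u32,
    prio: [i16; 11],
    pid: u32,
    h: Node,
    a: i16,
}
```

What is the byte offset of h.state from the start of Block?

Node: state at 0 (size 1, align 1) → ends 1; pad 7 to align 8 for rss; rss at 8 (size 8, align 8) → ends 16; gid at 16 (size 2, align 2) → ends 18; tail pad 6 to reach multiple of 8; total 24 bytes, alignment 8
c at 0 (size 14, align 2) → ends 14
pad 2 to align 4 for refcount
refcount at 16 (size 4, align 4) → ends 20
start_time at 20 (size 1, align 1) → ends 21
pad 3 to align 4 for cpu
cpu at 24 (size 4, align 4) → ends 28
prio at 28 (size 22, align 2) → ends 50
pad 2 to align 4 for pid
pid at 52 (size 4, align 4) → ends 56
h at 56 (size 24, align 8) → ends 80
within Node: state at 0
56 + 0 = 56

56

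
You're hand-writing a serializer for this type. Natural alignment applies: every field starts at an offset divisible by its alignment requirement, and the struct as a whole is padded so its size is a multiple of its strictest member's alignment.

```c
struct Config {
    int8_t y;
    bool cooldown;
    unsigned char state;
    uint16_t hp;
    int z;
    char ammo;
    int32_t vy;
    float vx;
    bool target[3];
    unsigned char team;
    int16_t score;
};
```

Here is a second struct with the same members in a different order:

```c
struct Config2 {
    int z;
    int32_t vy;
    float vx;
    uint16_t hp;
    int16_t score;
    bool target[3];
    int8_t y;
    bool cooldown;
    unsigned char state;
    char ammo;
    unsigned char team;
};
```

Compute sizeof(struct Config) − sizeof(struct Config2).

@0: y [1B, align 1] → 1
@1: cooldown [1B, align 1] → 2
@2: state [1B, align 1] → 3
+1 pad (align 2)
@4: hp [2B, align 2] → 6
+2 pad (align 4)
@8: z [4B, align 4] → 12
@12: ammo [1B, align 1] → 13
+3 pad (align 4)
@16: vy [4B, align 4] → 20
@20: vx [4B, align 4] → 24
@24: target [3B, align 1] → 27
@27: team [1B, align 1] → 28
@28: score [2B, align 2] → 30
+2 tail pad (align 4)
size 32, align 4
— Config2 —
@0: z [4B, align 4] → 4
@4: vy [4B, align 4] → 8
@8: vx [4B, align 4] → 12
@12: hp [2B, align 2] → 14
@14: score [2B, align 2] → 16
@16: target [3B, align 1] → 19
@19: y [1B, align 1] → 20
@20: cooldown [1B, align 1] → 21
@21: state [1B, align 1] → 22
@22: ammo [1B, align 1] → 23
@23: team [1B, align 1] → 24
size 24, align 4
32 − 24 = 8

8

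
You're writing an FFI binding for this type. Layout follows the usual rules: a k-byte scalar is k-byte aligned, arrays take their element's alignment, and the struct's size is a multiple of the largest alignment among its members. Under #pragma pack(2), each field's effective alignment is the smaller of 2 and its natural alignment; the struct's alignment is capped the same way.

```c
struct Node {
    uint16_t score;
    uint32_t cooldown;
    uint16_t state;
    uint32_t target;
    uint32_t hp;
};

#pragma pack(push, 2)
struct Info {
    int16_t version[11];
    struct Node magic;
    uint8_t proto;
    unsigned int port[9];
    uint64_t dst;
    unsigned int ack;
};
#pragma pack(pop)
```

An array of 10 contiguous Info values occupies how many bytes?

Node: score at 0 (size 2, align 2) → ends 2; pad 2 to align 4 for cooldown; cooldown at 4 (size 4, align 4) → ends 8; state at 8 (size 2, align 2) → ends 10; pad 2 to align 4 for target; target at 12 (size 4, align 4) → ends 16; hp at 16 (size 4, align 4) → ends 20; total 20 bytes, alignment 4
version at 0 (size 22, align 2) → ends 22
magic at 22 (size 20, align 2) → ends 42
proto at 42 (size 1, align 1) → ends 43
pad 1 to align 2 for port
port at 44 (size 36, align 2) → ends 80
dst at 80 (size 8, align 2) → ends 88
ack at 88 (size 4, align 2) → ends 92
total 92 bytes, alignment 2
array of 10: 10 × 92 = 920

920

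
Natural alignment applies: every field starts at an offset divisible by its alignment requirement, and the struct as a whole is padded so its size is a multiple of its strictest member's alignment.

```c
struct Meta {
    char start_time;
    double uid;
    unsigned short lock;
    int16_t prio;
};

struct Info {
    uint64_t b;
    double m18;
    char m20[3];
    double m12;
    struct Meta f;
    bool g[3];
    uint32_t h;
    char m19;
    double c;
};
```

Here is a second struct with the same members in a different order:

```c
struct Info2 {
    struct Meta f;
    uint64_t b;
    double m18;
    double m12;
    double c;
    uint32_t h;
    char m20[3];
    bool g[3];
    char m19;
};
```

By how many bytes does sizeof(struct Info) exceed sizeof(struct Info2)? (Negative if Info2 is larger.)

Meta: @0: start_time [1B, align 1] → 1; +7 pad (align 8); @8: uid [8B, align 8] → 16; @16: lock [2B, align 2] → 18; @18: prio [2B, align 2] → 20; +4 tail pad (align 8); size 24, align 8
@0: b [8B, align 8] → 8
@8: m18 [8B, align 8] → 16
@16: m20 [3B, align 1] → 19
+5 pad (align 8)
@24: m12 [8B, align 8] → 32
@32: f [24B, align 8] → 56
@56: g [3B, align 1] → 59
+1 pad (align 4)
@60: h [4B, align 4] → 64
@64: m19 [1B, align 1] → 65
+7 pad (align 8)
@72: c [8B, align 8] → 80
size 80, align 8
— Info2 —
@0: f [24B, align 8] → 24
@24: b [8B, align 8] → 32
@32: m18 [8B, align 8] → 40
@40: m12 [8B, align 8] → 48
@48: c [8B, align 8] → 56
@56: h [4B, align 4] → 60
@60: m20 [3B, align 1] → 63
@63: g [3B, align 1] → 66
@66: m19 [1B, align 1] → 67
+5 tail pad (align 8)
size 72, align 8
80 − 72 = 8

8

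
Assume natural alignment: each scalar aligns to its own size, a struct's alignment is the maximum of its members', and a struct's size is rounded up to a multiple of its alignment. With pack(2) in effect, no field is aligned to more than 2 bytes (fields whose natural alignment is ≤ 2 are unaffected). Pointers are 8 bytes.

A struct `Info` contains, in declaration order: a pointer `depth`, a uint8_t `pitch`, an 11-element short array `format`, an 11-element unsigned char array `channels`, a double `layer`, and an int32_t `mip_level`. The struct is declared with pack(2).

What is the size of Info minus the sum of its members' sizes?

@0: depth [8B, align 2] → 8
@8: pitch [1B, align 1] → 9
+1 pad (align 2)
@10: format [22B, align 2] → 32
@32: channels [11B, align 1] → 43
+1 pad (align 2)
@44: layer [8B, align 2] → 52
@52: mip_level [4B, align 2] → 56
size 56, align 2
data bytes 54, size 56 → padding 2

2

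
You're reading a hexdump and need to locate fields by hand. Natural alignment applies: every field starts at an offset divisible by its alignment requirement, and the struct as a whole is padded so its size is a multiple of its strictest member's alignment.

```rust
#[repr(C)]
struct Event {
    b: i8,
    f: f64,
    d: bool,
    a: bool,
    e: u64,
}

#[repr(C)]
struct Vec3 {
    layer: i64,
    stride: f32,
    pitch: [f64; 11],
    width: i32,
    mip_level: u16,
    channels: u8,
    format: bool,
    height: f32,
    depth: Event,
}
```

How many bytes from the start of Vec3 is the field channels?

110

Event: b at 0 (size 1, align 1) → ends 1; pad 7 to align 8 for f; f at 8 (size 8, align 8) → ends 16; d at 16 (size 1, align 1) → ends 17; a at 17 (size 1, align 1) → ends 18; pad 6 to align 8 for e; e at 24 (size 8, align 8) → ends 32; total 32 bytes, alignment 8
layer at 0 (size 8, align 8) → ends 8
stride at 8 (size 4, align 4) → ends 12
pad 4 to align 8 for pitch
pitch at 16 (size 88, align 8) → ends 104
width at 104 (size 4, align 4) → ends 108
mip_level at 108 (size 2, align 2) → ends 110
channels at 110 (size 1, align 1) → ends 111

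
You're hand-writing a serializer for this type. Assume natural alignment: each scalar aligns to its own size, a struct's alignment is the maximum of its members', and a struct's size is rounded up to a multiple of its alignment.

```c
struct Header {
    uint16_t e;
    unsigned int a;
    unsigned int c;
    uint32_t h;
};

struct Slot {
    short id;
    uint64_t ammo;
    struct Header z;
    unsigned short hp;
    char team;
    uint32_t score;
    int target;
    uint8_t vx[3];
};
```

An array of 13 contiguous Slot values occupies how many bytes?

624

Header: 0..2  e  (2B, 2-aligned); 2..4  -- padding (2B); 4..8  a  (4B, 4-aligned); 8..12  c  (4B, 4-aligned); 12..16  h  (4B, 4-aligned); sizeof = 16, alignof = 4
0..2  id  (2B, 2-aligned)
2..8  -- padding (6B)
8..16  ammo  (8B, 8-aligned)
16..32  z  (16B, 4-aligned)
32..34  hp  (2B, 2-aligned)
34..35  team  (1B, 1-aligned)
35..36  -- padding (1B)
36..40  score  (4B, 4-aligned)
40..44  target  (4B, 4-aligned)
44..47  vx  (3B, 1-aligned)
47..48  -- tail padding (1B)
sizeof = 48, alignof = 8
array of 13: 13 × 48 = 624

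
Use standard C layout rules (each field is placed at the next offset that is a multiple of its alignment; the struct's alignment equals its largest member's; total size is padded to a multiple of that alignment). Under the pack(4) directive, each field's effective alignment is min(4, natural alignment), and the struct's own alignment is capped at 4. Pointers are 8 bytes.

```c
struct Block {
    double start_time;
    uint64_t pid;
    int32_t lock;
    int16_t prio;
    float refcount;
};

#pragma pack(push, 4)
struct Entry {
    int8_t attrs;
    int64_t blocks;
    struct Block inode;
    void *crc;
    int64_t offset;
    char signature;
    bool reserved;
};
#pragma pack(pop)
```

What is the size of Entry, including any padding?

Block: 0..8  start_time  (8B, 8-aligned); 8..16  pid  (8B, 8-aligned); 16..20  lock  (4B, 4-aligned); 20..22  prio  (2B, 2-aligned); 22..24  -- padding (2B); 24..28  refcount  (4B, 4-aligned); 28..32  -- tail padding (4B); sizeof = 32, alignof = 8
0..1  attrs  (1B, 1-aligned)
1..4  -- padding (3B)
4..12  blocks  (8B, 4-aligned)
12..44  inode  (32B, 4-aligned)
44..52  crc  (8B, 4-aligned)
52..60  offset  (8B, 4-aligned)
60..61  signature  (1B, 1-aligned)
61..62  reserved  (1B, 1-aligned)
62..64  -- tail padding (2B)
sizeof = 64, alignof = 4

64 bytes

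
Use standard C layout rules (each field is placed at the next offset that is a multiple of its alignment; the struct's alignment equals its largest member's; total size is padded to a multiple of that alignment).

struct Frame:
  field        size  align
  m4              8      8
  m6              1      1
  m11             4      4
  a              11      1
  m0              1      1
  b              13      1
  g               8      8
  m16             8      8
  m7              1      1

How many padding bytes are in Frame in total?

@0: m4 [8B, align 8] → 8
@8: m6 [1B, align 1] → 9
+3 pad (align 4)
@12: m11 [4B, align 4] → 16
@16: a [11B, align 1] → 27
@27: m0 [1B, align 1] → 28
@28: b [13B, align 1] → 41
+7 pad (align 8)
@48: g [8B, align 8] → 56
@56: m16 [8B, align 8] → 64
@64: m7 [1B, align 1] → 65
+7 tail pad (align 8)
size 72, align 8
data bytes 55, size 72 → padding 17

17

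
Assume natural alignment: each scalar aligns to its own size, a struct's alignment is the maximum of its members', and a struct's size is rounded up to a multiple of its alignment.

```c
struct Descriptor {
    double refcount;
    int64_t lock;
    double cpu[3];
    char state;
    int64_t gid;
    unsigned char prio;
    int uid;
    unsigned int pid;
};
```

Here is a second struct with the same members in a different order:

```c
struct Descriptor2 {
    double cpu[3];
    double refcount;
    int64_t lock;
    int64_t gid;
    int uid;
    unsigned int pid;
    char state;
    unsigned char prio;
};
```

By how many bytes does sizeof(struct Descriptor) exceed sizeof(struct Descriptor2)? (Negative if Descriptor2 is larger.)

8

0..8  refcount  (8B, 8-aligned)
8..16  lock  (8B, 8-aligned)
16..40  cpu  (24B, 8-aligned)
40..41  state  (1B, 1-aligned)
41..48  -- padding (7B)
48..56  gid  (8B, 8-aligned)
56..57  prio  (1B, 1-aligned)
57..60  -- padding (3B)
60..64  uid  (4B, 4-aligned)
64..68  pid  (4B, 4-aligned)
68..72  -- tail padding (4B)
sizeof = 72, alignof = 8
— Descriptor2 —
0..24  cpu  (24B, 8-aligned)
24..32  refcount  (8B, 8-aligned)
32..40  lock  (8B, 8-aligned)
40..48  gid  (8B, 8-aligned)
48..52  uid  (4B, 4-aligned)
52..56  pid  (4B, 4-aligned)
56..57  state  (1B, 1-aligned)
57..58  prio  (1B, 1-aligned)
58..64  -- tail padding (6B)
sizeof = 64, alignof = 8
72 − 64 = 8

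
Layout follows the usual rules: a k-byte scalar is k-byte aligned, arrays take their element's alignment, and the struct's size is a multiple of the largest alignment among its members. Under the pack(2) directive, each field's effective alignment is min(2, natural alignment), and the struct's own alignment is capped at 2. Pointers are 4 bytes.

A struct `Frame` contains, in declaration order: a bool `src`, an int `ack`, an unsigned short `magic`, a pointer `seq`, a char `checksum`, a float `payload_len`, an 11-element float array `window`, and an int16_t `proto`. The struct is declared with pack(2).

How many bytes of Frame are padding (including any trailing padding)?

src at 0 (size 1, align 1) → ends 1
pad 1 to align 2 for ack
ack at 2 (size 4, align 2) → ends 6
magic at 6 (size 2, align 2) → ends 8
seq at 8 (size 4, align 2) → ends 12
checksum at 12 (size 1, align 1) → ends 13
pad 1 to align 2 for payload_len
payload_len at 14 (size 4, align 2) → ends 18
window at 18 (size 44, align 2) → ends 62
proto at 62 (size 2, align 2) → ends 64
total 64 bytes, alignment 2
data bytes 62, size 64 → padding 2

2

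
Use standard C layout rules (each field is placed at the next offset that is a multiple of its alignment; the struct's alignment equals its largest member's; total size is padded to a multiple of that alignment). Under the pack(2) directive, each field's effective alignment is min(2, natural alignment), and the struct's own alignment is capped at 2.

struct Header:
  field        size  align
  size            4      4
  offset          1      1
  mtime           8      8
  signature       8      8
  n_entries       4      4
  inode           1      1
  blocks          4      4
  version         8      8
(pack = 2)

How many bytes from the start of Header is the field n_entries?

@0: size [4B, align 2] → 4
@4: offset [1B, align 1] → 5
+1 pad (align 2)
@6: mtime [8B, align 2] → 14
@14: signature [8B, align 2] → 22
@22: n_entries [4B, align 2] → 26

22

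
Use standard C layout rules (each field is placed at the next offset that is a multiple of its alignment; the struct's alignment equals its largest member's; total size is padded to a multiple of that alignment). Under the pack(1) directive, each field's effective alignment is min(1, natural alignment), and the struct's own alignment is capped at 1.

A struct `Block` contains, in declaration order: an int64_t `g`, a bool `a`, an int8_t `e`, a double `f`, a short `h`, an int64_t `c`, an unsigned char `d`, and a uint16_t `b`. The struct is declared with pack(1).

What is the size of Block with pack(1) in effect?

g at 0 (size 8, align 1) → ends 8
a at 8 (size 1, align 1) → ends 9
e at 9 (size 1, align 1) → ends 10
f at 10 (size 8, align 1) → ends 18
h at 18 (size 2, align 1) → ends 20
c at 20 (size 8, align 1) → ends 28
d at 28 (size 1, align 1) → ends 29
b at 29 (size 2, align 1) → ends 31
total 31 bytes, alignment 1

31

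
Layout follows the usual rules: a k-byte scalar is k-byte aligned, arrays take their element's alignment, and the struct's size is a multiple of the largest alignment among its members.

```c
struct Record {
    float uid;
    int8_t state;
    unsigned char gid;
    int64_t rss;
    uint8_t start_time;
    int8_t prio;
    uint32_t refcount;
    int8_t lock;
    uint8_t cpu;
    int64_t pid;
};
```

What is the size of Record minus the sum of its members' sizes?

uid at 0 (size 4, align 4) → ends 4
state at 4 (size 1, align 1) → ends 5
gid at 5 (size 1, align 1) → ends 6
pad 2 to align 8 for rss
rss at 8 (size 8, align 8) → ends 16
start_time at 16 (size 1, align 1) → ends 17
prio at 17 (size 1, align 1) → ends 18
pad 2 to align 4 for refcount
refcount at 20 (size 4, align 4) → ends 24
lock at 24 (size 1, align 1) → ends 25
cpu at 25 (size 1, align 1) → ends 26
pad 6 to align 8 for pid
pid at 32 (size 8, align 8) → ends 40
total 40 bytes, alignment 8
data bytes 30, size 40 → padding 10

10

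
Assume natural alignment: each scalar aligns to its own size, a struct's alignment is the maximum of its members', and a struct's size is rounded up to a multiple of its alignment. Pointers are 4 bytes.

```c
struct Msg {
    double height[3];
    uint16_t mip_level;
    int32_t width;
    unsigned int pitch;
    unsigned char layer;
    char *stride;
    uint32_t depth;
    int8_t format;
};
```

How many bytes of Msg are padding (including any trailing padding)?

12

0..24  height  (24B, 8-aligned)
24..26  mip_level  (2B, 2-aligned)
26..28  -- padding (2B)
28..32  width  (4B, 4-aligned)
32..36  pitch  (4B, 4-aligned)
36..37  layer  (1B, 1-aligned)
37..40  -- padding (3B)
40..44  stride  (4B, 4-aligned)
44..48  depth  (4B, 4-aligned)
48..49  format  (1B, 1-aligned)
49..56  -- tail padding (7B)
sizeof = 56, alignof = 8
data bytes 44, size 56 → padding 12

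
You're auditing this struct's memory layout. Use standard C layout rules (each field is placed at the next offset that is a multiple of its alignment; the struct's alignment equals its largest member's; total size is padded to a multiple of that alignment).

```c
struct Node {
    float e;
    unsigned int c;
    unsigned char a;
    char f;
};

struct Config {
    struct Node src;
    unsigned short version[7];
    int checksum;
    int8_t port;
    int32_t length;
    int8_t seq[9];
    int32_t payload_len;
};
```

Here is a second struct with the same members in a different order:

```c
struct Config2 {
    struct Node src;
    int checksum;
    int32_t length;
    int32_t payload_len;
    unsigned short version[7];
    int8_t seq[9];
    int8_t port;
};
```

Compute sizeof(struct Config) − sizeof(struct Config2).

Node: e at 0 (size 4, align 4) → ends 4; c at 4 (size 4, align 4) → ends 8; a at 8 (size 1, align 1) → ends 9; f at 9 (size 1, align 1) → ends 10; tail pad 2 to reach multiple of 4; total 12 bytes, alignment 4
src at 0 (size 12, align 4) → ends 12
version at 12 (size 14, align 2) → ends 26
pad 2 to align 4 for checksum
checksum at 28 (size 4, align 4) → ends 32
port at 32 (size 1, align 1) → ends 33
pad 3 to align 4 for length
length at 36 (size 4, align 4) → ends 40
seq at 40 (size 9, align 1) → ends 49
pad 3 to align 4 for payload_len
payload_len at 52 (size 4, align 4) → ends 56
total 56 bytes, alignment 4
— Config2 —
src at 0 (size 12, align 4) → ends 12
checksum at 12 (size 4, align 4) → ends 16
length at 16 (size 4, align 4) → ends 20
payload_len at 20 (size 4, align 4) → ends 24
version at 24 (size 14, align 2) → ends 38
seq at 38 (size 9, align 1) → ends 47
port at 47 (size 1, align 1) → ends 48
total 48 bytes, alignment 4
56 − 48 = 8

8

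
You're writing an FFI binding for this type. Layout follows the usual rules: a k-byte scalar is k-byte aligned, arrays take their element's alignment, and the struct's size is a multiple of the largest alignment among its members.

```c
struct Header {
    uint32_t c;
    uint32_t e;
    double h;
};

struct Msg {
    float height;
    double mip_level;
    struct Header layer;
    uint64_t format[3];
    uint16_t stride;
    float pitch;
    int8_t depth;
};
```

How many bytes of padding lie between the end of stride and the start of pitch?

Header: 0..4  c  (4B, 4-aligned); 4..8  e  (4B, 4-aligned); 8..16  h  (8B, 8-aligned); sizeof = 16, alignof = 8
0..4  height  (4B, 4-aligned)
4..8  -- padding (4B)
8..16  mip_level  (8B, 8-aligned)
16..32  layer  (16B, 8-aligned)
32..56  format  (24B, 8-aligned)
56..58  stride  (2B, 2-aligned)
58..60  -- padding (2B)
60..64  pitch  (4B, 4-aligned)

2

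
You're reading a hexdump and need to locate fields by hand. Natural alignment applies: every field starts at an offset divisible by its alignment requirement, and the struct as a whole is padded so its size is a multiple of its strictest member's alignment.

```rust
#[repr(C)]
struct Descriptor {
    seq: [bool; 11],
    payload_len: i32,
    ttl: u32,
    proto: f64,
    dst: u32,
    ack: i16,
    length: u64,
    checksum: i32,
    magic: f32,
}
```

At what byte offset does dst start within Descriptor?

32

0..11  seq  (11B, 1-aligned)
11..12  -- padding (1B)
12..16  payload_len  (4B, 4-aligned)
16..20  ttl  (4B, 4-aligned)
20..24  -- padding (4B)
24..32  proto  (8B, 8-aligned)
32..36  dst  (4B, 4-aligned)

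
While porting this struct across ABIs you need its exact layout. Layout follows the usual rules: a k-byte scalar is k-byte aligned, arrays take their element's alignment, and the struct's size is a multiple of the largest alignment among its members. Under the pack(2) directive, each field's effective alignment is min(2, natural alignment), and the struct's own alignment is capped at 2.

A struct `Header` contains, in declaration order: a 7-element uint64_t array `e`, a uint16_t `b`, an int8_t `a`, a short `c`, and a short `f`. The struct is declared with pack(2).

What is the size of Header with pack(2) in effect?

64

@0: e [56B, align 2] → 56
@56: b [2B, align 2] → 58
@58: a [1B, align 1] → 59
+1 pad (align 2)
@60: c [2B, align 2] → 62
@62: f [2B, align 2] → 64
size 64, align 2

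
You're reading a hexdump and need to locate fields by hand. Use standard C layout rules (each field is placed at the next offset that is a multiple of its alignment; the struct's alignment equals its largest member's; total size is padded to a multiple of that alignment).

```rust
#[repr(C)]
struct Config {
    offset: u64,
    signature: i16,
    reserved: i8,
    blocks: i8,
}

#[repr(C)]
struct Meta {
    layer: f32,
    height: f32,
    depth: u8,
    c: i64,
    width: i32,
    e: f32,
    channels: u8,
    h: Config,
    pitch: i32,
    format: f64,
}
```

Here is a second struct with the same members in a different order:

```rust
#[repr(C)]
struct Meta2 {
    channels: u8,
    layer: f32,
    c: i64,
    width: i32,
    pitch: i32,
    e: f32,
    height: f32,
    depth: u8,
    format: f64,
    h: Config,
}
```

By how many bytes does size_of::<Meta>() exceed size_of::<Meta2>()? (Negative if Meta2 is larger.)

Config: 0..8  offset  (8B, 8-aligned); 8..10  signature  (2B, 2-aligned); 10..11  reserved  (1B, 1-aligned); 11..12  blocks  (1B, 1-aligned); 12..16  -- tail padding (4B); sizeof = 16, alignof = 8
0..4  layer  (4B, 4-aligned)
4..8  height  (4B, 4-aligned)
8..9  depth  (1B, 1-aligned)
9..16  -- padding (7B)
16..24  c  (8B, 8-aligned)
24..28  width  (4B, 4-aligned)
28..32  e  (4B, 4-aligned)
32..33  channels  (1B, 1-aligned)
33..40  -- padding (7B)
40..56  h  (16B, 8-aligned)
56..60  pitch  (4B, 4-aligned)
60..64  -- padding (4B)
64..72  format  (8B, 8-aligned)
sizeof = 72, alignof = 8
— Meta2 —
0..1  channels  (1B, 1-aligned)
1..4  -- padding (3B)
4..8  layer  (4B, 4-aligned)
8..16  c  (8B, 8-aligned)
16..20  width  (4B, 4-aligned)
20..24  pitch  (4B, 4-aligned)
24..28  e  (4B, 4-aligned)
28..32  height  (4B, 4-aligned)
32..33  depth  (1B, 1-aligned)
33..40  -- padding (7B)
40..48  format  (8B, 8-aligned)
48..64  h  (16B, 8-aligned)
sizeof = 64, alignof = 8
72 − 64 = 8

8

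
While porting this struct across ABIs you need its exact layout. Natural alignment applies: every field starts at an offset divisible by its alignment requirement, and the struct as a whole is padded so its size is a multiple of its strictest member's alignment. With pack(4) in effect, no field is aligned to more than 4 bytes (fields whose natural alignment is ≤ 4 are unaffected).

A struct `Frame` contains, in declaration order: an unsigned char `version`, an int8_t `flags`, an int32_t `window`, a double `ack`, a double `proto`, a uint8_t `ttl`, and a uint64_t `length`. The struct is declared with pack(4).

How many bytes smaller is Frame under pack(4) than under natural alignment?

4

natural layout:
  @0: version [1B, align 1] → 1
  @1: flags [1B, align 1] → 2
  +2 pad (align 4)
  @4: window [4B, align 4] → 8
  @8: ack [8B, align 8] → 16
  @16: proto [8B, align 8] → 24
  @24: ttl [1B, align 1] → 25
  +7 pad (align 8)
  @32: length [8B, align 8] → 40
  size 40, align 8
packed(4) layout:
  @0: version [1B, align 1] → 1
  @1: flags [1B, align 1] → 2
  +2 pad (align 4)
  @4: window [4B, align 4] → 8
  @8: ack [8B, align 4] → 16
  @16: proto [8B, align 4] → 24
  @24: ttl [1B, align 1] → 25
  +3 pad (align 4)
  @28: length [8B, align 4] → 36
  size 36, align 4
40 − 36 = 4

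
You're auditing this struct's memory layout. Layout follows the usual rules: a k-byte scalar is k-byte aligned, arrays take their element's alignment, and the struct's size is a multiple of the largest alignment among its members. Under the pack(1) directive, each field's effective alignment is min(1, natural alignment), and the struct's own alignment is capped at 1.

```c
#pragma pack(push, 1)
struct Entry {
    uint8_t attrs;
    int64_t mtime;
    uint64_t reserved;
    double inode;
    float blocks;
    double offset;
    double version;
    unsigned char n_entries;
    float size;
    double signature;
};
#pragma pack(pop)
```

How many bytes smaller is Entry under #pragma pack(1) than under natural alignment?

natural layout:
  attrs at 0 (size 1, align 1) → ends 1
  pad 7 to align 8 for mtime
  mtime at 8 (size 8, align 8) → ends 16
  reserved at 16 (size 8, align 8) → ends 24
  inode at 24 (size 8, align 8) → ends 32
  blocks at 32 (size 4, align 4) → ends 36
  pad 4 to align 8 for offset
  offset at 40 (size 8, align 8) → ends 48
  version at 48 (size 8, align 8) → ends 56
  n_entries at 56 (size 1, align 1) → ends 57
  pad 3 to align 4 for size
  size at 60 (size 4, align 4) → ends 64
  signature at 64 (size 8, align 8) → ends 72
  total 72 bytes, alignment 8
packed(1) layout:
  attrs at 0 (size 1, align 1) → ends 1
  mtime at 1 (size 8, align 1) → ends 9
  reserved at 9 (size 8, align 1) → ends 17
  inode at 17 (size 8, align 1) → ends 25
  blocks at 25 (size 4, align 1) → ends 29
  offset at 29 (size 8, align 1) → ends 37
  version at 37 (size 8, align 1) → ends 45
  n_entries at 45 (size 1, align 1) → ends 46
  size at 46 (size 4, align 1) → ends 50
  signature at 50 (size 8, align 1) → ends 58
  total 58 bytes, alignment 1
72 − 58 = 14

14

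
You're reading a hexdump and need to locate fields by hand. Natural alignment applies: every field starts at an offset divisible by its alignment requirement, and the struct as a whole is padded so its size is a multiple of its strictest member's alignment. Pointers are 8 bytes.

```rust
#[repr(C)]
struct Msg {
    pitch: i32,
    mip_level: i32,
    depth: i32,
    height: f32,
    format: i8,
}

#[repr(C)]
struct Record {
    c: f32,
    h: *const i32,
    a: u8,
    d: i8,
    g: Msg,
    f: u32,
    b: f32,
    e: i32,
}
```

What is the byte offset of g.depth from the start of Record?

Msg: @0: pitch [4B, align 4] → 4; @4: mip_level [4B, align 4] → 8; @8: depth [4B, align 4] → 12; @12: height [4B, align 4] → 16; @16: format [1B, align 1] → 17; +3 tail pad (align 4); size 20, align 4
@0: c [4B, align 4] → 4
+4 pad (align 8)
@8: h [8B, align 8] → 16
@16: a [1B, align 1] → 17
@17: d [1B, align 1] → 18
+2 pad (align 4)
@20: g [20B, align 4] → 40
within Msg: depth at 8
20 + 8 = 28

28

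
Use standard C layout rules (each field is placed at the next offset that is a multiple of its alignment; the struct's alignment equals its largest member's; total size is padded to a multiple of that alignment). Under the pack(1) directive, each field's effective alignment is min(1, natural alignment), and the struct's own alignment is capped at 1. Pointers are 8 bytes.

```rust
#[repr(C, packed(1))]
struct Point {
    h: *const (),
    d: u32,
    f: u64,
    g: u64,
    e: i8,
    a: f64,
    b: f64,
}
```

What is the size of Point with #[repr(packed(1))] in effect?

@0: h [8B, align 1] → 8
@8: d [4B, align 1] → 12
@12: f [8B, align 1] → 20
@20: g [8B, align 1] → 28
@28: e [1B, align 1] → 29
@29: a [8B, align 1] → 37
@37: b [8B, align 1] → 45
size 45, align 1

45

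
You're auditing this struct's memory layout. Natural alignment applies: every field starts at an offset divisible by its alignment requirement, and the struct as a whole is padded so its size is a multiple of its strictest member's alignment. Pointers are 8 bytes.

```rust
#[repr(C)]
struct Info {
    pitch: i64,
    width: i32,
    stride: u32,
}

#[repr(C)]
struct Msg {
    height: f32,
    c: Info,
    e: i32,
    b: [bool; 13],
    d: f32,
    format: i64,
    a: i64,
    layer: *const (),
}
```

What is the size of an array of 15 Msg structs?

Info: 0..8  pitch  (8B, 8-aligned); 8..12  width  (4B, 4-aligned); 12..16  stride  (4B, 4-aligned); sizeof = 16, alignof = 8
0..4  height  (4B, 4-aligned)
4..8  -- padding (4B)
8..24  c  (16B, 8-aligned)
24..28  e  (4B, 4-aligned)
28..41  b  (13B, 1-aligned)
41..44  -- padding (3B)
44..48  d  (4B, 4-aligned)
48..56  format  (8B, 8-aligned)
56..64  a  (8B, 8-aligned)
64..72  layer  (8B, 8-aligned)
sizeof = 72, alignof = 8
array of 15: 15 × 72 = 1080

1080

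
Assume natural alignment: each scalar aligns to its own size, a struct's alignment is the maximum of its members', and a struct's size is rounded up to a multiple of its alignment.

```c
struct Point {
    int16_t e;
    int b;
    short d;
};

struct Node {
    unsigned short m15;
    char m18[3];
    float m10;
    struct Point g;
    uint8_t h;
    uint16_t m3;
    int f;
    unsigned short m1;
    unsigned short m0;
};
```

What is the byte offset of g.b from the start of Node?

Point: e at 0 (size 2, align 2) → ends 2; pad 2 to align 4 for b; b at 4 (size 4, align 4) → ends 8; d at 8 (size 2, align 2) → ends 10; tail pad 2 to reach multiple of 4; total 12 bytes, alignment 4
m15 at 0 (size 2, align 2) → ends 2
m18 at 2 (size 3, align 1) → ends 5
pad 3 to align 4 for m10
m10 at 8 (size 4, align 4) → ends 12
g at 12 (size 12, align 4) → ends 24
within Point: b at 4
12 + 4 = 16

16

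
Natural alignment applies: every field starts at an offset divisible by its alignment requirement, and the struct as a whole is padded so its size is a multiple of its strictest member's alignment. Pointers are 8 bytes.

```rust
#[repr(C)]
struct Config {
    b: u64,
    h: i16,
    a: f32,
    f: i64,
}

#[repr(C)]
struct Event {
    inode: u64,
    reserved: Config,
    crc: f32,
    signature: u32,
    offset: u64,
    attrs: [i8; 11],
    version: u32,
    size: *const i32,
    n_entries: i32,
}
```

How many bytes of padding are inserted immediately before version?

1

Config: b at 0 (size 8, align 8) → ends 8; h at 8 (size 2, align 2) → ends 10; pad 2 to align 4 for a; a at 12 (size 4, align 4) → ends 16; f at 16 (size 8, align 8) → ends 24; total 24 bytes, alignment 8
inode at 0 (size 8, align 8) → ends 8
reserved at 8 (size 24, align 8) → ends 32
crc at 32 (size 4, align 4) → ends 36
signature at 36 (size 4, align 4) → ends 40
offset at 40 (size 8, align 8) → ends 48
attrs at 48 (size 11, align 1) → ends 59
pad 1 to align 4 for version
version at 60 (size 4, align 4) → ends 64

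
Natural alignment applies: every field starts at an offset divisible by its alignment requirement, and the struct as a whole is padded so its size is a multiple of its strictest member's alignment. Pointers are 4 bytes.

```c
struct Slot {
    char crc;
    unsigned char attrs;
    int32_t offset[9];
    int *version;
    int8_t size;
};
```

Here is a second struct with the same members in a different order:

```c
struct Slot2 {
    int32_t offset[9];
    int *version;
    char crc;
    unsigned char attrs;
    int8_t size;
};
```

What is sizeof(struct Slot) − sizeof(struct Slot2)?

0..1  crc  (1B, 1-aligned)
1..2  attrs  (1B, 1-aligned)
2..4  -- padding (2B)
4..40  offset  (36B, 4-aligned)
40..44  version  (4B, 4-aligned)
44..45  size  (1B, 1-aligned)
45..48  -- tail padding (3B)
sizeof = 48, alignof = 4
— Slot2 —
0..36  offset  (36B, 4-aligned)
36..40  version  (4B, 4-aligned)
40..41  crc  (1B, 1-aligned)
41..42  attrs  (1B, 1-aligned)
42..43  size  (1B, 1-aligned)
43..44  -- tail padding (1B)
sizeof = 44, alignof = 4
48 − 44 = 4

4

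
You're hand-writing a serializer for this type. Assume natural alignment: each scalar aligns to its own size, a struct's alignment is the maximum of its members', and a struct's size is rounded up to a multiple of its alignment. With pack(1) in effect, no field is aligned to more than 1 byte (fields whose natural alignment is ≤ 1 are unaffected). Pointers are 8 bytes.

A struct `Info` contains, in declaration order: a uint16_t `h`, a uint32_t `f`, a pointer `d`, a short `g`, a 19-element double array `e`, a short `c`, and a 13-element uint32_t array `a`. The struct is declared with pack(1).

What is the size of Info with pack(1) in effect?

@0: h [2B, align 1] → 2
@2: f [4B, align 1] → 6
@6: d [8B, align 1] → 14
@14: g [2B, align 1] → 16
@16: e [152B, align 1] → 168
@168: c [2B, align 1] → 170
@170: a [52B, align 1] → 222
size 222, align 1

222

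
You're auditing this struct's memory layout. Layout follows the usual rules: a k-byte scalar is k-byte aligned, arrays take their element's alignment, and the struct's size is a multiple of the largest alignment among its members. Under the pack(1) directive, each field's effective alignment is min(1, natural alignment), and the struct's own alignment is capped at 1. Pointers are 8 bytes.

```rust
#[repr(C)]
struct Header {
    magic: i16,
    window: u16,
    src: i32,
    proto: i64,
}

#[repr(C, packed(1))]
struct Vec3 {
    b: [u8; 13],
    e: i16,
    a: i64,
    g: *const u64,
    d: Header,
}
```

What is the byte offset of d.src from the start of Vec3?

Header: magic at 0 (size 2, align 2) → ends 2; window at 2 (size 2, align 2) → ends 4; src at 4 (size 4, align 4) → ends 8; proto at 8 (size 8, align 8) → ends 16; total 16 bytes, alignment 8
b at 0 (size 13, align 1) → ends 13
e at 13 (size 2, align 1) → ends 15
a at 15 (size 8, align 1) → ends 23
g at 23 (size 8, align 1) → ends 31
d at 31 (size 16, align 1) → ends 47
within Header: src at 4
31 + 4 = 35

35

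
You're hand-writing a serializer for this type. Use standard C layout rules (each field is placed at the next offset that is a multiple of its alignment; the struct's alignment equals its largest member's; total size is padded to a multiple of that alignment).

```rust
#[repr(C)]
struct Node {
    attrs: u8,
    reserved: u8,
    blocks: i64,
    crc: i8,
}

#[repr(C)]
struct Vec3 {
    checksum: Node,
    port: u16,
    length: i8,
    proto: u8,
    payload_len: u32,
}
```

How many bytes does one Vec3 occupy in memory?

Node: 0..1  attrs  (1B, 1-aligned); 1..2  reserved  (1B, 1-aligned); 2..8  -- padding (6B); 8..16  blocks  (8B, 8-aligned); 16..17  crc  (1B, 1-aligned); 17..24  -- tail padding (7B); sizeof = 24, alignof = 8
0..24  checksum  (24B, 8-aligned)
24..26  port  (2B, 2-aligned)
26..27  length  (1B, 1-aligned)
27..28  proto  (1B, 1-aligned)
28..32  payload_len  (4B, 4-aligned)
sizeof = 32, alignof = 8

32 bytes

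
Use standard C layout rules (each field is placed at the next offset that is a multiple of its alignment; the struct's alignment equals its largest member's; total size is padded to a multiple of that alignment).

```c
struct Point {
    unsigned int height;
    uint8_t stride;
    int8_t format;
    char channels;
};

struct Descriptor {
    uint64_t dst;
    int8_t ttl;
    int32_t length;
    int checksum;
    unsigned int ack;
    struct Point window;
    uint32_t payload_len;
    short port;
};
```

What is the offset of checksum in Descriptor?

Point: @0: height [4B, align 4] → 4; @4: stride [1B, align 1] → 5; @5: format [1B, align 1] → 6; @6: channels [1B, align 1] → 7; +1 tail pad (align 4); size 8, align 4
@0: dst [8B, align 8] → 8
@8: ttl [1B, align 1] → 9
+3 pad (align 4)
@12: length [4B, align 4] → 16
@16: checksum [4B, align 4] → 20

16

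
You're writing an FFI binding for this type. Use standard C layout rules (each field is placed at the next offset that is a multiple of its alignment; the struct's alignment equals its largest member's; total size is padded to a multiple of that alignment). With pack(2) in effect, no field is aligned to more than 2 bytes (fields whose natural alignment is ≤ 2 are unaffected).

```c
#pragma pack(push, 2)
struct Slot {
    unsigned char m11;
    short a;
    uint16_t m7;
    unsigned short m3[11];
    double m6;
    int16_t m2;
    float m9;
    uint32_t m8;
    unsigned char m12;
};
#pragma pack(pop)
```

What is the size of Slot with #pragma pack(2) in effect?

48

0..1  m11  (1B, 1-aligned)
1..2  -- padding (1B)
2..4  a  (2B, 2-aligned)
4..6  m7  (2B, 2-aligned)
6..28  m3  (22B, 2-aligned)
28..36  m6  (8B, 2-aligned)
36..38  m2  (2B, 2-aligned)
38..42  m9  (4B, 2-aligned)
42..46  m8  (4B, 2-aligned)
46..47  m12  (1B, 1-aligned)
47..48  -- tail padding (1B)
sizeof = 48, alignof = 2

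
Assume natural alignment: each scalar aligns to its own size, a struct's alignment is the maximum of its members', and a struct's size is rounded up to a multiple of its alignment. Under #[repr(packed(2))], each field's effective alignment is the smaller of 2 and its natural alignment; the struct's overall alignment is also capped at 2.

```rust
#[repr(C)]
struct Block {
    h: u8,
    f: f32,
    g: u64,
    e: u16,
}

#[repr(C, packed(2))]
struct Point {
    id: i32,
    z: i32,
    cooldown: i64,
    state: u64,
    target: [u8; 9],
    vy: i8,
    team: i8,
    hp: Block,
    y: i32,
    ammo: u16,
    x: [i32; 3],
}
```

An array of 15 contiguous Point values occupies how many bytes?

Block: 0..1  h  (1B, 1-aligned); 1..4  -- padding (3B); 4..8  f  (4B, 4-aligned); 8..16  g  (8B, 8-aligned); 16..18  e  (2B, 2-aligned); 18..24  -- tail padding (6B); sizeof = 24, alignof = 8
0..4  id  (4B, 2-aligned)
4..8  z  (4B, 2-aligned)
8..16  cooldown  (8B, 2-aligned)
16..24  state  (8B, 2-aligned)
24..33  target  (9B, 1-aligned)
33..34  vy  (1B, 1-aligned)
34..35  team  (1B, 1-aligned)
35..36  -- padding (1B)
36..60  hp  (24B, 2-aligned)
60..64  y  (4B, 2-aligned)
64..66  ammo  (2B, 2-aligned)
66..78  x  (12B, 2-aligned)
sizeof = 78, alignof = 2
array of 15: 15 × 78 = 1170

1170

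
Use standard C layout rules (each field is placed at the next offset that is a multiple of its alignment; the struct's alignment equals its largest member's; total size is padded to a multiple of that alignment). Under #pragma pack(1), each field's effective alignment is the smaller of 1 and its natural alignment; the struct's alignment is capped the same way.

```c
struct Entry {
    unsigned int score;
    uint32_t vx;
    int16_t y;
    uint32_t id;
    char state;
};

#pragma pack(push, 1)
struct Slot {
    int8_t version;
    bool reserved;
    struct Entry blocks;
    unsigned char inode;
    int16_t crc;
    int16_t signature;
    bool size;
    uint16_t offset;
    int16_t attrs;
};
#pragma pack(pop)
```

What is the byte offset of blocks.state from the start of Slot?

18

Entry: @0: score [4B, align 4] → 4; @4: vx [4B, align 4] → 8; @8: y [2B, align 2] → 10; +2 pad (align 4); @12: id [4B, align 4] → 16; @16: state [1B, align 1] → 17; +3 tail pad (align 4); size 20, align 4
@0: version [1B, align 1] → 1
@1: reserved [1B, align 1] → 2
@2: blocks [20B, align 1] → 22
within Entry: state at 16
2 + 16 = 18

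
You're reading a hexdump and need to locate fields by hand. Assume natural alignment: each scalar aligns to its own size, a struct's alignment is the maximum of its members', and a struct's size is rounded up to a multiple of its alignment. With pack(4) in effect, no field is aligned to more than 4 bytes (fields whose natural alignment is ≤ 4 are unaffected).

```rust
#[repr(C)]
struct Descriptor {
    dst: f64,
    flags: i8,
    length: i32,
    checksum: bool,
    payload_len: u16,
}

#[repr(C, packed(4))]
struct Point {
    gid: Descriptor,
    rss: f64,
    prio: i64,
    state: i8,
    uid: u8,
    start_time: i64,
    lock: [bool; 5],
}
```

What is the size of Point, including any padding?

60 bytes

Descriptor: dst at 0 (size 8, align 8) → ends 8; flags at 8 (size 1, align 1) → ends 9; pad 3 to align 4 for length; length at 12 (size 4, align 4) → ends 16; checksum at 16 (size 1, align 1) → ends 17; pad 1 to align 2 for payload_len; payload_len at 18 (size 2, align 2) → ends 20; tail pad 4 to reach multiple of 8; total 24 bytes, alignment 8
gid at 0 (size 24, align 4) → ends 24
rss at 24 (size 8, align 4) → ends 32
prio at 32 (size 8, align 4) → ends 40
state at 40 (size 1, align 1) → ends 41
uid at 41 (size 1, align 1) → ends 42
pad 2 to align 4 for start_time
start_time at 44 (size 8, align 4) → ends 52
lock at 52 (size 5, align 1) → ends 57
tail pad 3 to reach multiple of 4
total 60 bytes, alignment 4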